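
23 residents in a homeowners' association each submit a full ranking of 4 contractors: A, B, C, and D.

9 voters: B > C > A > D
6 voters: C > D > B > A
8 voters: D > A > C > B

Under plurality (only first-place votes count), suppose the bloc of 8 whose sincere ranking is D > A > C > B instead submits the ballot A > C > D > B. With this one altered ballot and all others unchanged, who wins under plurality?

First-place totals with the altered ballot: A 8, B 9, C 6, D 0.
The winner is unchanged: still B.

B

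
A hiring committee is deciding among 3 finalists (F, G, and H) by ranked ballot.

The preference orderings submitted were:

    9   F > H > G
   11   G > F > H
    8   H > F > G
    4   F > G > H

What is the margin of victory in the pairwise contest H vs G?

2

Ballots ranking H above G: 9+8 = 17.
Ballots ranking G above H: 11+4 = 15.
H wins 17–15, a margin of 2.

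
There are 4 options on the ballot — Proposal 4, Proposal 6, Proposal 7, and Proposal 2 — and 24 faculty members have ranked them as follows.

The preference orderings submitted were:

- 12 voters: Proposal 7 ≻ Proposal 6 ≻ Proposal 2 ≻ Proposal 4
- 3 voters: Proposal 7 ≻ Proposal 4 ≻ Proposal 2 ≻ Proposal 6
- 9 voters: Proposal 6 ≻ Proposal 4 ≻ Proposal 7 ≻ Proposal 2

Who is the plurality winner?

First-place vote totals:
  Proposal 4: 0
  Proposal 6: 9
  Proposal 7: 15
  Proposal 2: 0
Proposal 7 has the most first-place votes.

Proposal 7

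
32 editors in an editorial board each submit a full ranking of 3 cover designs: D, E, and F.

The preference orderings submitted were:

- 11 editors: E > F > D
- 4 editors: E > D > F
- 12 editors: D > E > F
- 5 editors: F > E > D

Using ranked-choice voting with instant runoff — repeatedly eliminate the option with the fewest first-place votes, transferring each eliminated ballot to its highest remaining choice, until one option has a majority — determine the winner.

Round 1: E 15, D 12, F 5. F has the fewest and is eliminated.
Round 2: E 20, D 12. E has a majority.

E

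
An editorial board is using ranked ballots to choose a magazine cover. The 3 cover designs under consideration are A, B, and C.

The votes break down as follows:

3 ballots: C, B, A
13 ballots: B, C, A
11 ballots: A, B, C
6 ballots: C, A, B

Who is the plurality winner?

First-place vote totals:
  A: 11
  B: 13
  C: 9
B has the most first-place votes.

B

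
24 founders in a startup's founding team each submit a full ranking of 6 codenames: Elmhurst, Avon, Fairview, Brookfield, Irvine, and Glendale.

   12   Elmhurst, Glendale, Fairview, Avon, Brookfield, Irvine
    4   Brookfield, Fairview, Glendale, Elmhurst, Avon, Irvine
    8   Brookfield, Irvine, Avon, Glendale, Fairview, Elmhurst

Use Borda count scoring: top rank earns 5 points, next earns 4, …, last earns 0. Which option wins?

Borda scores:
  Elmhurst: 12·5 + 4·2 + 8·0 = 68
  Avon: 12·2 + 4·1 + 8·3 = 52
  Fairview: 12·3 + 4·4 + 8·1 = 60
  Brookfield: 12·1 + 4·5 + 8·5 = 72
  Irvine: 12·0 + 4·0 + 8·4 = 32
  Glendale: 12·4 + 4·3 + 8·2 = 76
Glendale has the highest total.

Glendale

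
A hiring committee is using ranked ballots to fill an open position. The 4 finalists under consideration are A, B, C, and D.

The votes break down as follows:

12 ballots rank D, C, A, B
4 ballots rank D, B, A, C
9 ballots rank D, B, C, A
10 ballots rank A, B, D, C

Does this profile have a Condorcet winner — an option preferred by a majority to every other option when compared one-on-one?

Head-to-head results (35 voters total):
A vs B: A wins 22–13.
A vs C: C wins 21–14.
A vs D: D wins 25–10.
B vs C: B wins 23–12.
B vs D: D wins 25–10.
C vs D: D wins 35–0.
D beats each rival — A (25–10), B (25–10), C (35–0) — so D is the Condorcet winner.

Yes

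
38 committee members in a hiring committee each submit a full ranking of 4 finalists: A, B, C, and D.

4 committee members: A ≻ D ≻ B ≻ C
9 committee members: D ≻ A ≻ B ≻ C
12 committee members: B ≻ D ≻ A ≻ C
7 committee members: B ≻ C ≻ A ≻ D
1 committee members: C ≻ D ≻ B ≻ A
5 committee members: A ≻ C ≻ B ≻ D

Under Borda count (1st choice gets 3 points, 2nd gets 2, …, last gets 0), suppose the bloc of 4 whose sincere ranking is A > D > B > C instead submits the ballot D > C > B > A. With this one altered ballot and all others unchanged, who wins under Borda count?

Borda totals with the altered ballot: A 52, B 76, C 35, D 65.
The winner is unchanged: still B.

B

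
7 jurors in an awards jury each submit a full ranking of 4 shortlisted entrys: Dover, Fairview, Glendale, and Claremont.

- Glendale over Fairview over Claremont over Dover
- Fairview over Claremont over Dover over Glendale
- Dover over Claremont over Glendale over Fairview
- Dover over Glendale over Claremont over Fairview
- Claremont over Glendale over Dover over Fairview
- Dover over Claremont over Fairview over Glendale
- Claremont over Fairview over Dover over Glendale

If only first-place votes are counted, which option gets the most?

First-place vote totals:
  Dover: 3
  Fairview: 1
  Glendale: 1
  Claremont: 2
Dover has the most first-place votes.

Dover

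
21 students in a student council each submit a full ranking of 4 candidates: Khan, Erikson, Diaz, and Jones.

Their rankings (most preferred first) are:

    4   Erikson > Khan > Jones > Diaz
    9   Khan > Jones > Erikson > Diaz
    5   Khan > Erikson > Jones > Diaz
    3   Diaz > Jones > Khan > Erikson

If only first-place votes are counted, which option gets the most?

Khan

First-place vote totals:
  Khan: 14
  Erikson: 4
  Diaz: 3
  Jones: 0
Khan has the most first-place votes.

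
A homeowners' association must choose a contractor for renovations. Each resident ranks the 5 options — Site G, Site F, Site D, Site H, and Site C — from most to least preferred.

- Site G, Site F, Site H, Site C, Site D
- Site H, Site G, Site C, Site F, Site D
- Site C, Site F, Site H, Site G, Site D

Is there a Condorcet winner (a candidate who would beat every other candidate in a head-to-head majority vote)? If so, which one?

Head-to-head results (3 voters total):
Site G vs Site F: Site G wins 2–1.
Site G vs Site D: Site G wins 3–0.
Site G vs Site H: Site H wins 2–1.
Site G vs Site C: Site G wins 2–1.
Site F vs Site D: Site F wins 3–0.
Site F vs Site H: Site F wins 2–1.
Site F vs Site C: Site C wins 2–1.
Site D vs Site H: Site H wins 3–0.
Site D vs Site C: Site C wins 3–0.
Site H vs Site C: Site H wins 2–1.
No candidate beats all others: Site G beats Site F beats Site H beats Site G, a majority cycle.

None — there is no Condorcet winner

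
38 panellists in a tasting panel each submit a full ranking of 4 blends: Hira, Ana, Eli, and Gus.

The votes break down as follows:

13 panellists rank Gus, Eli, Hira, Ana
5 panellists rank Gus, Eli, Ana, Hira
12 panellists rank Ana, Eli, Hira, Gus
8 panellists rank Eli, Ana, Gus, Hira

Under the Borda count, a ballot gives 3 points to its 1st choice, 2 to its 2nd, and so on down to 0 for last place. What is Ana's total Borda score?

57

Borda scores:
  Hira: 13·1 + 5·0 + 12·1 + 8·0 = 25
  Ana: 13·0 + 5·1 + 12·3 + 8·2 = 57
  Eli: 13·2 + 5·2 + 12·2 + 8·3 = 84
  Gus: 13·3 + 5·3 + 12·0 + 8·1 = 62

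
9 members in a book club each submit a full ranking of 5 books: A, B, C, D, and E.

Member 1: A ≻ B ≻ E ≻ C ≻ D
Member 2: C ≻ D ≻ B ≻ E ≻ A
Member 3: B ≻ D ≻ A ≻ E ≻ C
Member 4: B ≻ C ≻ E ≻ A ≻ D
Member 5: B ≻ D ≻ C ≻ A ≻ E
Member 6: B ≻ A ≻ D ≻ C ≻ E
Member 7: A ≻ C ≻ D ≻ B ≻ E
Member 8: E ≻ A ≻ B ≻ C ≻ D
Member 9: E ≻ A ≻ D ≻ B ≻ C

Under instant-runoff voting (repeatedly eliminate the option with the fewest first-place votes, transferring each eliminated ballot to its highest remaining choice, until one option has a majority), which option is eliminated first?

Round 1: B 4, A 2, E 2, C 1, D 0. D has the fewest and is eliminated.
Round 2: B 4, A 2, E 2, C 1. C has the fewest and is eliminated.
Round 3: B 5, A 2, E 2. B has a majority.

D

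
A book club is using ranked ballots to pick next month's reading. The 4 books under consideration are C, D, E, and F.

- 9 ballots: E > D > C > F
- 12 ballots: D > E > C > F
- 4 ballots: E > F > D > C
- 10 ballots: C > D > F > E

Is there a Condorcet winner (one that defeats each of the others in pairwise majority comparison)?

Yes

Head-to-head results (35 voters total):
C vs D: D wins 25–10.
C vs E: E wins 25–10.
C vs F: C wins 31–4.
D vs E: D wins 22–13.
D vs F: D wins 31–4.
E vs F: E wins 25–10.
D beats each rival — C (25–10), E (22–13), F (31–4) — so D is the Condorcet winner.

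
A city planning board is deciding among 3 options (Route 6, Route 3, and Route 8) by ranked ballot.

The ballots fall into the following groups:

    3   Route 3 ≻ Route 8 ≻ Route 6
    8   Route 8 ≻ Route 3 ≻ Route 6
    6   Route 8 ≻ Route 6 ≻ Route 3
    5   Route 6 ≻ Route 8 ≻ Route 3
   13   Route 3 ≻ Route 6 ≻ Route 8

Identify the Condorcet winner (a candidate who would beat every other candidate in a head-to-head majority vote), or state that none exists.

Head-to-head results (35 voters total):
Route 6 vs Route 3: Route 3 wins 24–11.
Route 6 vs Route 8: Route 6 wins 18–17.
Route 3 vs Route 8: Route 8 wins 19–16.
No candidate beats all others: Route 6 beats Route 8 beats Route 3 beats Route 6, a majority cycle.

There is no Condorcet winner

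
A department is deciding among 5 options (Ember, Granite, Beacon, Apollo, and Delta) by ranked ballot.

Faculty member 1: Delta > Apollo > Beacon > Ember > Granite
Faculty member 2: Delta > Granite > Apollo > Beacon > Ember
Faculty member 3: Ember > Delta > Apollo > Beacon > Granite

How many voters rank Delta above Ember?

Ballots ranking Delta above Ember: 2.
Ballots ranking Ember above Delta: 1.
So 2 of 3 voters prefer Delta to Ember.

2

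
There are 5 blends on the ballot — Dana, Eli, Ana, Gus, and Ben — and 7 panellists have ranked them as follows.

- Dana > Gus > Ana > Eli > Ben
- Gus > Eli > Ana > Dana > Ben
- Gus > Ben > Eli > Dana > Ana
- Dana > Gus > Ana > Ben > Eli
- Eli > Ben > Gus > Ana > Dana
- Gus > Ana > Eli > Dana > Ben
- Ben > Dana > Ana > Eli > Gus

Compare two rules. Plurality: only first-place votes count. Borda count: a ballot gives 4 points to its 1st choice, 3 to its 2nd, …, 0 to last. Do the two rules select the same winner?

Plurality first-place counts: Dana 2, Eli 1, Ana 0, Gus 3, Ben 1 → Gus.
Borda totals: Dana 14, Eli 13, Ana 12, Gus 20, Ben 11 → Gus.
The two rules agree on Gus.

Yes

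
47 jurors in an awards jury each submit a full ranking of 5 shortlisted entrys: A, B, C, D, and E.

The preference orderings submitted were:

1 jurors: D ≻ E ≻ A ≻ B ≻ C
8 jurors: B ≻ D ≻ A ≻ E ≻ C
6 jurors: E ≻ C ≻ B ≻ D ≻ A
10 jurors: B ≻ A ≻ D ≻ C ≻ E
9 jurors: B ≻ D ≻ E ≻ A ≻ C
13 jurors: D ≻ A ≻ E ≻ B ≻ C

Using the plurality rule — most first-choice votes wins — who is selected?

B

First-place vote totals:
  A: 0
  B: 27
  C: 0
  D: 14
  E: 6
B has the most first-place votes.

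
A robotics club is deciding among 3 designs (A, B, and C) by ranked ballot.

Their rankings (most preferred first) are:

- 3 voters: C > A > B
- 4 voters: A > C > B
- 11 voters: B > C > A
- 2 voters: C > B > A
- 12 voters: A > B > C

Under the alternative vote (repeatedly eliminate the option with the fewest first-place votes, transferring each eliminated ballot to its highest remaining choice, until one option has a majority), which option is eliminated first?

C

Round 1: A 16, B 11, C 5. C has the fewest and is eliminated.
Round 2: A 19, B 13. A has a majority.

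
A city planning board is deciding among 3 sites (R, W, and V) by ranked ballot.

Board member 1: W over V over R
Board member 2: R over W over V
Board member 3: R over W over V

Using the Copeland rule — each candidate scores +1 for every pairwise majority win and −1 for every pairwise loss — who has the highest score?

R

Pairwise results:
  R vs W: R wins 2–1.
  R vs V: R wins 2–1.
  W vs V: W wins 3–0.
Copeland scores (wins − losses):
  R: 2 − 0 = 2
  W: 1 − 1 = 0
  V: 0 − 2 = -2
R has the best Copeland score.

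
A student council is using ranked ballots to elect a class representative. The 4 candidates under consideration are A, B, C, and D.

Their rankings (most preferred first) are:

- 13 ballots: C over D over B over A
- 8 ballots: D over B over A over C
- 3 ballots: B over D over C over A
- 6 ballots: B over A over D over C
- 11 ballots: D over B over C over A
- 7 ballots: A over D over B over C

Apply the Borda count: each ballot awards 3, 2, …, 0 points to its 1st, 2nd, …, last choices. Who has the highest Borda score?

Borda scores:
  A: 13·0 + 8·1 + 3·0 + 6·2 + 11·0 + 7·3 = 41
  B: 13·1 + 8·2 + 3·3 + 6·3 + 11·2 + 7·1 = 85
  C: 13·3 + 8·0 + 3·1 + 6·0 + 11·1 + 7·0 = 53
  D: 13·2 + 8·3 + 3·2 + 6·1 + 11·3 + 7·2 = 109
D has the highest total.

D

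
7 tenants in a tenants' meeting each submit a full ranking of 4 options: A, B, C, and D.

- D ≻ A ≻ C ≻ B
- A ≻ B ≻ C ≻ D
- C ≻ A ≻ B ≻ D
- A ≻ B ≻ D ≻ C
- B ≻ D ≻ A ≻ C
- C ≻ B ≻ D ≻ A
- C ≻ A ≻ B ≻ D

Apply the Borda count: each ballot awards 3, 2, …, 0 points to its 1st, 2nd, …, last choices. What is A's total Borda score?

13

Borda scores:
  A: 2 + 3 + 2 + 3 + 1 + 0 + 2 = 13
  B: 0 + 2 + 1 + 2 + 3 + 2 + 1 = 11
  C: 1 + 1 + 3 + 0 + 0 + 3 + 3 = 11
  D: 3 + 0 + 0 + 1 + 2 + 1 + 0 = 7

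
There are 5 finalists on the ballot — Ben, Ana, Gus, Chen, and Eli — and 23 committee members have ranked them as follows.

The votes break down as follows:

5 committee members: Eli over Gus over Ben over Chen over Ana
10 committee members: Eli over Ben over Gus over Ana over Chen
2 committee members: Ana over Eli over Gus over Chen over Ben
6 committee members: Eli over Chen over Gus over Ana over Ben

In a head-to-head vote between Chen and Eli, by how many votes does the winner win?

23

Ballots ranking Chen above Eli: 0.
Ballots ranking Eli above Chen: 5+10+2+6 = 23.
Eli wins 23–0, a margin of 23.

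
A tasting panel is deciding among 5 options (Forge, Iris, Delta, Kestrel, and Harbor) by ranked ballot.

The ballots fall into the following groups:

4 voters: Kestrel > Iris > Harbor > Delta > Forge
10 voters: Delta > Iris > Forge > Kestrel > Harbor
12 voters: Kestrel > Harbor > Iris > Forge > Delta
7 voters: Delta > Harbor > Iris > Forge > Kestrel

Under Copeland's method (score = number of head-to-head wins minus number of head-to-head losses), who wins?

Delta

Pairwise results:
  Forge vs Iris: Iris wins 33–0.
  Forge vs Delta: Delta wins 21–12.
  Forge vs Kestrel: Forge wins 17–16.
  Forge vs Harbor: Harbor wins 23–10.
  Iris vs Delta: Delta wins 17–16.
  Iris vs Kestrel: Iris wins 17–16.
  Iris vs Harbor: Harbor wins 19–14.
  Delta vs Kestrel: Delta wins 17–16.
  Delta vs Harbor: Delta wins 17–16.
  Kestrel vs Harbor: Kestrel wins 26–7.
Copeland scores (wins − losses):
  Forge: 1 − 3 = -2
  Iris: 2 − 2 = 0
  Delta: 4 − 0 = 4
  Kestrel: 1 − 3 = -2
  Harbor: 2 − 2 = 0
Delta has the best Copeland score.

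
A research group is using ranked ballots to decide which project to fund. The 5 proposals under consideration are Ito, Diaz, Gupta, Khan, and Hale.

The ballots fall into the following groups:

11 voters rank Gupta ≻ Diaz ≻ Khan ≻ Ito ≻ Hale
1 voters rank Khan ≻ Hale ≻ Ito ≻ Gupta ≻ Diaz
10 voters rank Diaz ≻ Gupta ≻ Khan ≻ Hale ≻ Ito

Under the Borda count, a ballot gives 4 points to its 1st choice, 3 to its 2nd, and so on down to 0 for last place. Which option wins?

Gupta

Borda scores:
  Ito: 11·1 + 2 + 10·0 = 13
  Diaz: 11·3 + 0 + 10·4 = 73
  Gupta: 11·4 + 1 + 10·3 = 75
  Khan: 11·2 + 4 + 10·2 = 46
  Hale: 11·0 + 3 + 10·1 = 13
Gupta has the highest total.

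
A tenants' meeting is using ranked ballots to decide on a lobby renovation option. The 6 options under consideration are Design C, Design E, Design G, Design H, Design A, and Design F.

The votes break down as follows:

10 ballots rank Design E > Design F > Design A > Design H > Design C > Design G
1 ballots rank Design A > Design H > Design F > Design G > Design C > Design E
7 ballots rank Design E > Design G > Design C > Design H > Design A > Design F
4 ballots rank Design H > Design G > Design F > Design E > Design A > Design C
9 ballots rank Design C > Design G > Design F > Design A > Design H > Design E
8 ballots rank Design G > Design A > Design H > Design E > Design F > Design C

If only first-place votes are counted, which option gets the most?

Design E

First-place vote totals:
  Design C: 9
  Design E: 17
  Design G: 8
  Design H: 4
  Design A: 1
  Design F: 0
Design E has the most first-place votes.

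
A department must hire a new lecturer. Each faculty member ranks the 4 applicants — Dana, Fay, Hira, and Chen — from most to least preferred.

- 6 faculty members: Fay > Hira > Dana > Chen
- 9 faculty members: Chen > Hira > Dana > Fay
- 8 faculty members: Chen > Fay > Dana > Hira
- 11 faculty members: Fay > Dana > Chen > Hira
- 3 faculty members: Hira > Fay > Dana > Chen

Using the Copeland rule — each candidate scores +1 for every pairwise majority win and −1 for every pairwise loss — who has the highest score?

Fay

Pairwise results:
  Dana vs Fay: Fay wins 28–9.
  Dana vs Hira: Dana wins 19–18.
  Dana vs Chen: Dana wins 20–17.
  Fay vs Hira: Fay wins 25–12.
  Fay vs Chen: Fay wins 20–17.
  Hira vs Chen: Chen wins 28–9.
Copeland scores (wins − losses):
  Dana: 2 − 1 = 1
  Fay: 3 − 0 = 3
  Hira: 0 − 3 = -3
  Chen: 1 − 2 = -1
Fay has the best Copeland score.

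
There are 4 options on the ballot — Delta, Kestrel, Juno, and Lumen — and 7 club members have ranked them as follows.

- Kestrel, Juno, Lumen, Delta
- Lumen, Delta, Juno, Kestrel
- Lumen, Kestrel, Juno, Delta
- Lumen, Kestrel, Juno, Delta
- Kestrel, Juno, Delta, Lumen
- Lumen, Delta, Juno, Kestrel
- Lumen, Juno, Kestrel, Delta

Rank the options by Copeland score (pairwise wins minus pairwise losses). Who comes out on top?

Lumen

Pairwise results:
  Delta vs Kestrel: Kestrel wins 5–2.
  Delta vs Juno: Juno wins 5–2.
  Delta vs Lumen: Lumen wins 6–1.
  Kestrel vs Juno: Kestrel wins 4–3.
  Kestrel vs Lumen: Lumen wins 5–2.
  Juno vs Lumen: Lumen wins 5–2.
Copeland scores (wins − losses):
  Delta: 0 − 3 = -3
  Kestrel: 2 − 1 = 1
  Juno: 1 − 2 = -1
  Lumen: 3 − 0 = 3
Lumen has the best Copeland score.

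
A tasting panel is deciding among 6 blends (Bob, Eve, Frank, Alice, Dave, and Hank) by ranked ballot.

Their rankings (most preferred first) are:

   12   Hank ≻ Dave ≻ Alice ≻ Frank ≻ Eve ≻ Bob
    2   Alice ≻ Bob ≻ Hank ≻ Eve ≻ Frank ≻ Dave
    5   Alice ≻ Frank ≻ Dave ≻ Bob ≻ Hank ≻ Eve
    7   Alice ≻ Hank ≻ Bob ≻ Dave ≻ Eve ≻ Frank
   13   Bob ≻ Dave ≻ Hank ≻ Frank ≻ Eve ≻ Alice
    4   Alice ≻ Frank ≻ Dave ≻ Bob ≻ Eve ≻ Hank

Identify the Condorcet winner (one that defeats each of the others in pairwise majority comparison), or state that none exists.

No Condorcet winner

Head-to-head results (43 voters total):
Bob vs Eve: Bob wins 31–12.
Bob vs Frank: Bob wins 22–21.
Bob vs Alice: Alice wins 30–13.
Bob vs Dave: Bob wins 22–21.
Bob vs Hank: Bob wins 24–19.
Eve vs Frank: Frank wins 34–9.
Eve vs Alice: Alice wins 30–13.
Eve vs Dave: Dave wins 41–2.
Eve vs Hank: Hank wins 39–4.
Frank vs Alice: Alice wins 30–13.
Frank vs Dave: Dave wins 32–11.
Frank vs Hank: Hank wins 34–9.
Alice vs Dave: Dave wins 25–18.
Alice vs Hank: Hank wins 25–18.
Dave vs Hank: Dave wins 22–21.
No candidate beats all others: Bob beats Dave beats Alice beats Bob, a majority cycle.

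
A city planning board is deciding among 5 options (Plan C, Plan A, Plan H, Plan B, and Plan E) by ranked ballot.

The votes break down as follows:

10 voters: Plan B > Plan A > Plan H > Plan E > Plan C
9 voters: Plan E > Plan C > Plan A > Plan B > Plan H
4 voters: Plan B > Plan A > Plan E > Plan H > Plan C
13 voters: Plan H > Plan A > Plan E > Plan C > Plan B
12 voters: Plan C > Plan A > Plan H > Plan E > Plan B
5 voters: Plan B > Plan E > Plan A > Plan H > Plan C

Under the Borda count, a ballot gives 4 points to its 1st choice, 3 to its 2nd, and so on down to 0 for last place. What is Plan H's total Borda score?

Borda scores:
  Plan C: 10·0 + 9·3 + 4·0 + 13·1 + 12·4 + 5·0 = 88
  Plan A: 10·3 + 9·2 + 4·3 + 13·3 + 12·3 + 5·2 = 145
  Plan H: 10·2 + 9·0 + 4·1 + 13·4 + 12·2 + 5·1 = 105
  Plan B: 10·4 + 9·1 + 4·4 + 13·0 + 12·0 + 5·4 = 85
  Plan E: 10·1 + 9·4 + 4·2 + 13·2 + 12·1 + 5·3 = 107

105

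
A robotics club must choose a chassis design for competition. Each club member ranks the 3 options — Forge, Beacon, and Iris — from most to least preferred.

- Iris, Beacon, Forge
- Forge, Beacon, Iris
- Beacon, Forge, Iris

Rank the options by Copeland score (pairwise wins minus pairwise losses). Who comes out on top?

Pairwise results:
  Forge vs Beacon: Beacon wins 2–1.
  Forge vs Iris: Forge wins 2–1.
  Beacon vs Iris: Beacon wins 2–1.
Copeland scores (wins − losses):
  Forge: 1 − 1 = 0
  Beacon: 2 − 0 = 2
  Iris: 0 − 2 = -2
Beacon has the best Copeland score.

Beacon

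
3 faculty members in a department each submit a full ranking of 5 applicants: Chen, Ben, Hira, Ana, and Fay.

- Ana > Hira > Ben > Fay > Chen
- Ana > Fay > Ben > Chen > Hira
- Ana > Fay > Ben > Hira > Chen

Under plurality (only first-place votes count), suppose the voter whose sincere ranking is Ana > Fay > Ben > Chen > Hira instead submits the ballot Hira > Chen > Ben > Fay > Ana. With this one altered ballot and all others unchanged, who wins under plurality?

First-place totals with the altered ballot: Chen 0, Ben 0, Hira 1, Ana 2, Fay 0.
The winner is unchanged: still Ana.

Ana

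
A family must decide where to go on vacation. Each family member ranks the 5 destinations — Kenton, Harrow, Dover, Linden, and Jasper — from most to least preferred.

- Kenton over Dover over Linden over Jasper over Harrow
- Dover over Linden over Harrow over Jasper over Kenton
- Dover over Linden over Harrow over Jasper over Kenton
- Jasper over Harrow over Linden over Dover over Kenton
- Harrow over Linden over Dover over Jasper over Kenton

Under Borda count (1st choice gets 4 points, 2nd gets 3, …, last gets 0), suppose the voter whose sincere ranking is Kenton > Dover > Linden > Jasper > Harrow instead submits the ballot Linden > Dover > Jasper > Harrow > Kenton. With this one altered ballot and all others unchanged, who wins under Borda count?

Borda totals with the altered ballot: Kenton 0, Harrow 12, Dover 14, Linden 15, Jasper 9.
The switch changes the winner from Dover to Linden.

Linden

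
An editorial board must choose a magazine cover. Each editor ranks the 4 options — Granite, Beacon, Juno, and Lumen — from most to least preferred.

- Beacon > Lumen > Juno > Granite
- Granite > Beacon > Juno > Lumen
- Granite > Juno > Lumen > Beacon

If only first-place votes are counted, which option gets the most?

First-place vote totals:
  Granite: 2
  Beacon: 1
  Juno: 0
  Lumen: 0
Granite has the most first-place votes.

Granite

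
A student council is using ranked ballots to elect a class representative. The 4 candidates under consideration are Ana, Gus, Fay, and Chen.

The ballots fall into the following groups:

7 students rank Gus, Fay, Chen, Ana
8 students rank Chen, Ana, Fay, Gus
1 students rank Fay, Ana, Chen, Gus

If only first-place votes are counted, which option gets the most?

First-place vote totals:
  Ana: 0
  Gus: 7
  Fay: 1
  Chen: 8
Chen has the most first-place votes.

Chen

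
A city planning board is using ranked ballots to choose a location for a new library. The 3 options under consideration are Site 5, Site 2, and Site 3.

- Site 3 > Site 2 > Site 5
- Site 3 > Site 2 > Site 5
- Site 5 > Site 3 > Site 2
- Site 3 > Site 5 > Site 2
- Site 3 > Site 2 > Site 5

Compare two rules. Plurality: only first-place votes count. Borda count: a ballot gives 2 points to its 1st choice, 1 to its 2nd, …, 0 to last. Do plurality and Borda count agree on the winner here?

Yes

Plurality first-place counts: Site 5 1, Site 2 0, Site 3 4 → Site 3.
Borda totals: Site 5 3, Site 2 3, Site 3 9 → Site 3.
The two rules agree on Site 3.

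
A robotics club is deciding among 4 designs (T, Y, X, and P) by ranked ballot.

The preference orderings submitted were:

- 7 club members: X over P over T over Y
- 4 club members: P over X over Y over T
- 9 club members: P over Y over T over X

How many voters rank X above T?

11

Ballots ranking X above T: 7+4 = 11.
Ballots ranking T above X: 9.
So 11 of 20 voters prefer X to T.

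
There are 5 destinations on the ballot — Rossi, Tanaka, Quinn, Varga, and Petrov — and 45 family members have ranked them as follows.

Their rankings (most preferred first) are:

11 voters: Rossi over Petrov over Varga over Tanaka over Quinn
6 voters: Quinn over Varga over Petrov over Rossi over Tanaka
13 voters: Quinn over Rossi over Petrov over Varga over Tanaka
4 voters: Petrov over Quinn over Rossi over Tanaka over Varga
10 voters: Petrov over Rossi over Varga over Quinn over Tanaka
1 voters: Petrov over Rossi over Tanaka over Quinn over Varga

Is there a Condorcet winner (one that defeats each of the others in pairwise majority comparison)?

Head-to-head results (45 voters total):
Rossi vs Tanaka: Rossi wins 45–0.
Rossi vs Quinn: Quinn wins 23–22.
Rossi vs Varga: Rossi wins 39–6.
Rossi vs Petrov: Rossi wins 24–21.
Tanaka vs Quinn: Quinn wins 33–12.
Tanaka vs Varga: Varga wins 40–5.
Tanaka vs Petrov: Petrov wins 45–0.
Quinn vs Varga: Quinn wins 24–21.
Quinn vs Petrov: Petrov wins 26–19.
Varga vs Petrov: Petrov wins 39–6.
No candidate beats all others: Rossi beats Petrov beats Quinn beats Rossi, a majority cycle.

No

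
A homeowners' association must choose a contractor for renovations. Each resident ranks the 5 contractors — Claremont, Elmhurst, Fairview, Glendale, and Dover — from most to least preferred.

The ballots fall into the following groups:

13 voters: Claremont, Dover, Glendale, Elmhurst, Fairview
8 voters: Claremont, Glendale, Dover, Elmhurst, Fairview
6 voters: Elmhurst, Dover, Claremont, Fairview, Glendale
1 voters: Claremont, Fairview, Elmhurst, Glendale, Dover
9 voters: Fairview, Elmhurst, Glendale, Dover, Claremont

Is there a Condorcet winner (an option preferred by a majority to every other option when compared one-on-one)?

Yes

Head-to-head results (37 voters total):
Claremont vs Elmhurst: Claremont wins 22–15.
Claremont vs Fairview: Claremont wins 28–9.
Claremont vs Glendale: Claremont wins 28–9.
Claremont vs Dover: Claremont wins 22–15.
Elmhurst vs Fairview: Elmhurst wins 27–10.
Elmhurst vs Glendale: Glendale wins 21–16.
Elmhurst vs Dover: Dover wins 21–16.
Fairview vs Glendale: Glendale wins 21–16.
Fairview vs Dover: Dover wins 27–10.
Glendale vs Dover: Dover wins 19–18.
Claremont beats each rival — Elmhurst (22–15), Fairview (28–9), Glendale (28–9), Dover (22–15) — so Claremont is the Condorcet winner.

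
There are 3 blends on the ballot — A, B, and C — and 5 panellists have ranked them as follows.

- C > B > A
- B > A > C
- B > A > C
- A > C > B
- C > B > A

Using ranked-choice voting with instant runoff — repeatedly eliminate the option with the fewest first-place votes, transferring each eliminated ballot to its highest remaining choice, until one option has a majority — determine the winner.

Round 1: B 2, C 2, A 1. A has the fewest and is eliminated.
Round 2: C 3, B 2. C has a majority.

C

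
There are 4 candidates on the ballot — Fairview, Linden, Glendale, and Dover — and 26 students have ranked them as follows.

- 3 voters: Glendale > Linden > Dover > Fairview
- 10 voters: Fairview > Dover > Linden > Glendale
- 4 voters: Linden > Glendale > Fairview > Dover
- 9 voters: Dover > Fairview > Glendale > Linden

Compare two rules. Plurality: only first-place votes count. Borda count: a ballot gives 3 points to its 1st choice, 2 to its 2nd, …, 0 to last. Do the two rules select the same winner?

Yes

Plurality first-place counts: Fairview 10, Linden 4, Glendale 3, Dover 9 → Fairview.
Borda totals: Fairview 52, Linden 28, Glendale 26, Dover 50 → Fairview.
The two rules agree on Fairview.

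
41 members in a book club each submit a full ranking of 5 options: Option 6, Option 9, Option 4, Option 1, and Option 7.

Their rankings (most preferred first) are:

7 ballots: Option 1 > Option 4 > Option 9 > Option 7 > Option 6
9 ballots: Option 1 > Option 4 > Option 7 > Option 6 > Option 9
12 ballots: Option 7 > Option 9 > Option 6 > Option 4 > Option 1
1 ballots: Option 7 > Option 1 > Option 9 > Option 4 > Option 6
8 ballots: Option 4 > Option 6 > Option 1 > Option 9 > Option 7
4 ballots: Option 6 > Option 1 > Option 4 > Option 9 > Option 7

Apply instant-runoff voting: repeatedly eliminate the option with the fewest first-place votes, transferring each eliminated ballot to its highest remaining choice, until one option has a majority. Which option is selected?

Option 1

Round 1: Option 1 16, Option 7 13, Option 4 8, Option 6 4, Option 9 0. Option 9 has the fewest and is eliminated.
Round 2: Option 1 16, Option 7 13, Option 4 8, Option 6 4. Option 6 has the fewest and is eliminated.
Round 3: Option 1 20, Option 7 13, Option 4 8. Option 4 has the fewest and is eliminated.
Round 4: Option 1 28, Option 7 13. Option 1 has a majority.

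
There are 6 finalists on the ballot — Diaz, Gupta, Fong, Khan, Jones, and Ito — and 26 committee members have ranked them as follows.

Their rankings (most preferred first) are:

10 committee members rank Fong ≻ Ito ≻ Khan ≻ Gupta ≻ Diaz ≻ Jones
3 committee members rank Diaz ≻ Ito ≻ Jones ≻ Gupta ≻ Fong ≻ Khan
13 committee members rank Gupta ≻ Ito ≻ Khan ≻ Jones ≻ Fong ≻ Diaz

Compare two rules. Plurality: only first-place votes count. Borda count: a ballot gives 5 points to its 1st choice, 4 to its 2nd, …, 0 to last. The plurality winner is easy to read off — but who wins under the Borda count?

Plurality first-place counts: Diaz 3, Gupta 13, Fong 10, Khan 0, Jones 0, Ito 0 → Gupta.
Borda totals: Diaz 25, Gupta 91, Fong 66, Khan 69, Jones 35, Ito 104 → Ito.

Ito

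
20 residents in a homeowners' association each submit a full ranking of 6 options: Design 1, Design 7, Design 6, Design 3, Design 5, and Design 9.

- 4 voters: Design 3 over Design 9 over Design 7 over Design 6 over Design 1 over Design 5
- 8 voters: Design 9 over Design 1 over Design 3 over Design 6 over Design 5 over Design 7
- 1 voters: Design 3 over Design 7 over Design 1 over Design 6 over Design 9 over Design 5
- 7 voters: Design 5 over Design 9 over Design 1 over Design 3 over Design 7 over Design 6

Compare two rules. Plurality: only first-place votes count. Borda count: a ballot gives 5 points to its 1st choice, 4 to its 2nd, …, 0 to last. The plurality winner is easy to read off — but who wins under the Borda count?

Plurality first-place counts: Design 1 0, Design 7 0, Design 6 0, Design 3 5, Design 5 7, Design 9 8 → Design 9.
Borda totals: Design 1 60, Design 7 23, Design 6 26, Design 3 63, Design 5 43, Design 9 85 → Design 9.

Design 9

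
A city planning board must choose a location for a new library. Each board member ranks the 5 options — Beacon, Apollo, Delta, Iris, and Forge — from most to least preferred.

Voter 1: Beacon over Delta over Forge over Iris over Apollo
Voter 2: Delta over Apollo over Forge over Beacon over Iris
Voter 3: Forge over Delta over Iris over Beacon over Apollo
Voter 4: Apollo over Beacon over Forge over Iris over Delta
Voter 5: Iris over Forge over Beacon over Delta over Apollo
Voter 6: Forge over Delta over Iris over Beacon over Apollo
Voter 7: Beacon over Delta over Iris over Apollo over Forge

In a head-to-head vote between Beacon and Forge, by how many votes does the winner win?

Ballots ranking Beacon above Forge: 3.
Ballots ranking Forge above Beacon: 4.
Forge wins 4–3, a margin of 1.

1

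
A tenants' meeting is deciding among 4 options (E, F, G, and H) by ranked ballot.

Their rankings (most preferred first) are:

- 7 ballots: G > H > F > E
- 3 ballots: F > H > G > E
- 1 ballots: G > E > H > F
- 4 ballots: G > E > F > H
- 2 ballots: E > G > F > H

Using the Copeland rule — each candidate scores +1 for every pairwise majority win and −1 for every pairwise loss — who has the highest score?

G

Pairwise results:
  E vs F: F wins 10–7.
  E vs G: G wins 15–2.
  E vs H: H wins 10–7.
  F vs G: G wins 14–3.
  F vs H: F wins 9–8.
  G vs H: G wins 14–3.
Copeland scores (wins − losses):
  E: 0 − 3 = -3
  F: 2 − 1 = 1
  G: 3 − 0 = 3
  H: 1 − 2 = -1
G has the best Copeland score.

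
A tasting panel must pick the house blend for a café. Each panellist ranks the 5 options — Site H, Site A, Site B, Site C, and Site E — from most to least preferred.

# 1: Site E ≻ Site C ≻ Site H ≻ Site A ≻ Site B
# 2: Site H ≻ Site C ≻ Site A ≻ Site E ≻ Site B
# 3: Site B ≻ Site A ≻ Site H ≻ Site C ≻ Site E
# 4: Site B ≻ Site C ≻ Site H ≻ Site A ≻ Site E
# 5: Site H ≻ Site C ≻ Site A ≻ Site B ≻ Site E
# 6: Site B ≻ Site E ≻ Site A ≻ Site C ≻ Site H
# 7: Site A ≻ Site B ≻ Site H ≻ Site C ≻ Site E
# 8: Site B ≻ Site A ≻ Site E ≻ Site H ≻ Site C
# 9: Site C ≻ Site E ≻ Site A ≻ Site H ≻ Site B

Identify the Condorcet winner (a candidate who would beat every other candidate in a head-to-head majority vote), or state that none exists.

Head-to-head results (9 voters total):
Site H vs Site A: Site A wins 5–4.
Site H vs Site B: Site B wins 5–4.
Site H vs Site C: Site H wins 5–4.
Site H vs Site E: Site H wins 5–4.
Site A vs Site B: Site A wins 5–4.
Site A vs Site C: Site C wins 5–4.
Site A vs Site E: Site A wins 6–3.
Site B vs Site C: Site B wins 5–4.
Site B vs Site E: Site B wins 6–3.
Site C vs Site E: Site C wins 6–3.
No candidate beats all others: Site H beats Site C beats Site A beats Site H, a majority cycle.

There is no Condorcet winner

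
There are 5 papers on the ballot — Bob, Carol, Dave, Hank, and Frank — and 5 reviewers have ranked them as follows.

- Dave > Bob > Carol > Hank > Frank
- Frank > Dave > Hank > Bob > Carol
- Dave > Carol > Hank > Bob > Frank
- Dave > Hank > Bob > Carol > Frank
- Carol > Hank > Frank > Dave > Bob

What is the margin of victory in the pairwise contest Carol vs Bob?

1

Ballots ranking Carol above Bob: 2.
Ballots ranking Bob above Carol: 3.
Bob wins 3–2, a margin of 1.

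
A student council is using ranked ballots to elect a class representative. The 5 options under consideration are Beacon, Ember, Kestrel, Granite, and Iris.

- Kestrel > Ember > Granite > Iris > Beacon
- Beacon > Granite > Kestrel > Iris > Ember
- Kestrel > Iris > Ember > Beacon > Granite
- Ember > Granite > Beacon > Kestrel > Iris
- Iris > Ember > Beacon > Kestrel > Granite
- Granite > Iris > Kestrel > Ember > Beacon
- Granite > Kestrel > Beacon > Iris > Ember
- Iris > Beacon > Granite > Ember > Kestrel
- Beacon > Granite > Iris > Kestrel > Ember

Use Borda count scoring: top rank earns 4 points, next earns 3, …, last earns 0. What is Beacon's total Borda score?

18

Borda scores:
  Beacon: 0 + 4 + 1 + 2 + 2 + 0 + 2 + 3 + 4 = 18
  Ember: 3 + 0 + 2 + 4 + 3 + 1 + 0 + 1 + 0 = 14
  Kestrel: 4 + 2 + 4 + 1 + 1 + 2 + 3 + 0 + 1 = 18
  Granite: 2 + 3 + 0 + 3 + 0 + 4 + 4 + 2 + 3 = 21
  Iris: 1 + 1 + 3 + 0 + 4 + 3 + 1 + 4 + 2 = 19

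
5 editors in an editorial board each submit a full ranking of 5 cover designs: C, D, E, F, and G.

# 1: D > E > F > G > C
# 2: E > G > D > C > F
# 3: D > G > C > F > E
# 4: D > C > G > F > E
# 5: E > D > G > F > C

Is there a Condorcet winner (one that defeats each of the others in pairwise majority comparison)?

Head-to-head results (5 voters total):
C vs D: D wins 5–0.
C vs E: E wins 3–2.
C vs F: C wins 3–2.
C vs G: G wins 4–1.
D vs E: D wins 3–2.
D vs F: D wins 5–0.
D vs G: D wins 4–1.
E vs F: E wins 3–2.
E vs G: E wins 3–2.
F vs G: G wins 4–1.
D beats each rival — C (5–0), E (3–2), F (5–0), G (4–1) — so D is the Condorcet winner.

Yes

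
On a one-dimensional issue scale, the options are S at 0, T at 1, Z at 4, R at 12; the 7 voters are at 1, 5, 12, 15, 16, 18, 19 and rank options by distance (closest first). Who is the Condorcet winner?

With single-peaked preferences on a line, the Condorcet winner is the candidate closest to the median voter.
The median voter (position 15) is closest to R at 12.
Check: R vs Z — voters closer to R: 5 of 7.

R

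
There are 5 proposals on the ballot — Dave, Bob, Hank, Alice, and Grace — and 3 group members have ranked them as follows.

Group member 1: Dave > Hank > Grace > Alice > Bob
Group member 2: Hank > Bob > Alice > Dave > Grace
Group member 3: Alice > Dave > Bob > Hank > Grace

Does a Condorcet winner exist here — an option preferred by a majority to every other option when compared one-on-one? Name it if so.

Head-to-head results (3 voters total):
Dave vs Bob: Dave wins 2–1.
Dave vs Hank: Dave wins 2–1.
Dave vs Alice: Alice wins 2–1.
Dave vs Grace: Dave wins 3–0.
Bob vs Hank: Hank wins 2–1.
Bob vs Alice: Alice wins 2–1.
Bob vs Grace: Bob wins 2–1.
Hank vs Alice: Hank wins 2–1.
Hank vs Grace: Hank wins 3–0.
Alice vs Grace: Alice wins 2–1.
No candidate beats all others: Dave beats Hank beats Alice beats Dave, a majority cycle.

There is no Condorcet winner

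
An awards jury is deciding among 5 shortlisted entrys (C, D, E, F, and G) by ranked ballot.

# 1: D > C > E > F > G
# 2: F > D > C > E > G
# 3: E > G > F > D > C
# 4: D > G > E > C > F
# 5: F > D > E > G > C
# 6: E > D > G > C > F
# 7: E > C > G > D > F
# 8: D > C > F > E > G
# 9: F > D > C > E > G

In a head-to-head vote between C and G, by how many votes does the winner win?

Ballots ranking C above G: 5.
Ballots ranking G above C: 4.
C wins 5–4, a margin of 1.

1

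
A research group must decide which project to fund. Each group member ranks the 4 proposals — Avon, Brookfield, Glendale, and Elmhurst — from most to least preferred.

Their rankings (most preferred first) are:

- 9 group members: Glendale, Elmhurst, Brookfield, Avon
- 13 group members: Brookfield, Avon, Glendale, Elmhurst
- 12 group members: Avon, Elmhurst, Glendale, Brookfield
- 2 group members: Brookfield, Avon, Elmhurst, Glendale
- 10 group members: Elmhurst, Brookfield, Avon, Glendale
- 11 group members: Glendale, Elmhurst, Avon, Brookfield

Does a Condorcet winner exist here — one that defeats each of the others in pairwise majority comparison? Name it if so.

Head-to-head results (57 voters total):
Avon vs Brookfield: Brookfield wins 34–23.
Avon vs Glendale: Avon wins 37–20.
Avon vs Elmhurst: Elmhurst wins 30–27.
Brookfield vs Glendale: Glendale wins 32–25.
Brookfield vs Elmhurst: Elmhurst wins 42–15.
Glendale vs Elmhurst: Glendale wins 33–24.
No candidate beats all others: Avon beats Glendale beats Brookfield beats Avon, a majority cycle.

No Condorcet winner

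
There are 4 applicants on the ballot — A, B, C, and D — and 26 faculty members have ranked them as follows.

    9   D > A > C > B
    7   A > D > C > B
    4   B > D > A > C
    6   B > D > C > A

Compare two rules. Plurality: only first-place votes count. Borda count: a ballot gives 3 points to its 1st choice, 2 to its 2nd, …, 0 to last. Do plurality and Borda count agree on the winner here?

No

Plurality first-place counts: A 7, B 10, C 0, D 9 → B.
Borda totals: A 43, B 30, C 22, D 61 → D.
The two rules disagree: plurality picks B, Borda picks D.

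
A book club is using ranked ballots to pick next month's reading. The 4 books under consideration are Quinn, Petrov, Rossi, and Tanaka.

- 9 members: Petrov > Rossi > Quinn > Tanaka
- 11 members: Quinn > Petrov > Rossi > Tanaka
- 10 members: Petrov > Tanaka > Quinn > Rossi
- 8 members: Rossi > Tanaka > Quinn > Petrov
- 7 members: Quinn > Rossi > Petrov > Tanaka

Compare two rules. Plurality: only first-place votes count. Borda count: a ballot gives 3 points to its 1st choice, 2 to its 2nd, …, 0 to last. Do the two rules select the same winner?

Plurality first-place counts: Quinn 18, Petrov 19, Rossi 8, Tanaka 0 → Petrov.
Borda totals: Quinn 81, Petrov 86, Rossi 67, Tanaka 36 → Petrov.
The two rules agree on Petrov.

Yes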